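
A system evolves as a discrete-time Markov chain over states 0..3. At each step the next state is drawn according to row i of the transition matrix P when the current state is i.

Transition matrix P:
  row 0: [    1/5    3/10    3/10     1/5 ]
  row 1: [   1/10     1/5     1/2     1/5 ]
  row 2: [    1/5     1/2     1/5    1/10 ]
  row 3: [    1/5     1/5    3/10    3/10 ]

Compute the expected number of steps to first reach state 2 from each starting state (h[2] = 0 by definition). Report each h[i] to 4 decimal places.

h = [2.8530, 2.3343, 0.0000, 2.9107]

First-step conditioning: h[2] = 0; for i ≠ 2, h[i] = 1 + Σ_k P[i][k]·h[k].
  h[0] = 1 + 1/5·h[0] + 3/10·h[1] + 1/5·h[3]
  h[1] = 1 + 1/10·h[0] + 1/5·h[1] + 1/5·h[3]
  h[3] = 1 + 1/5·h[0] + 1/5·h[1] + 3/10·h[3]
Solving the 3×3 linear system over states ≠ 2 gives exactly h = [990/347, 810/347, 0, 1010/347] (h[2] = 0 is the target).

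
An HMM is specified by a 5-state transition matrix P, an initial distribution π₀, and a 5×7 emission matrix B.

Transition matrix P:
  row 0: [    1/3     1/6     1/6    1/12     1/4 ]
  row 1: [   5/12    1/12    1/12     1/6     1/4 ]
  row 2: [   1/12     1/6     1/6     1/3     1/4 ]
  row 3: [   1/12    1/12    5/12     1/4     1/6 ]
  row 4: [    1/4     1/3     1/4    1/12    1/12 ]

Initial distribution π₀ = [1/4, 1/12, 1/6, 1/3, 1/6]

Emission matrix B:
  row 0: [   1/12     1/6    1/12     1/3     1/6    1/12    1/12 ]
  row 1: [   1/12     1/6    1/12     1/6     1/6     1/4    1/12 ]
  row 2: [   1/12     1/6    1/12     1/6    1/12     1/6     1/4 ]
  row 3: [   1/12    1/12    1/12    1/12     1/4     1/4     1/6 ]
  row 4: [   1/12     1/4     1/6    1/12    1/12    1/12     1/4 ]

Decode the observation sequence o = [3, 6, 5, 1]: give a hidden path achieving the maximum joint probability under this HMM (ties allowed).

t=0: δ = [8.333e-02, 1.389e-02, 2.778e-02, 2.778e-02, 1.389e-02]  (obs o_0=3)
t=1: δ = [2.315e-03, 1.157e-03, 3.472e-03, 1.543e-03, 5.208e-03]  ψ = [0, 0, 0, 2, 0]  (obs o_1=6)
t=2: δ = [1.085e-04, 4.340e-04, 2.170e-04, 2.894e-04, 7.234e-05]  ψ = [4, 4, 4, 2, 2]  (obs o_2=5)
t=3: δ = [3.014e-05, 6.028e-06, 2.009e-05, 6.028e-06, 2.713e-05]  ψ = [1, 1, 3, 1, 1]  (obs o_3=1)
backtrack: best end state = 0; path = [0, 4, 1, 0]

path = [0, 4, 1, 0]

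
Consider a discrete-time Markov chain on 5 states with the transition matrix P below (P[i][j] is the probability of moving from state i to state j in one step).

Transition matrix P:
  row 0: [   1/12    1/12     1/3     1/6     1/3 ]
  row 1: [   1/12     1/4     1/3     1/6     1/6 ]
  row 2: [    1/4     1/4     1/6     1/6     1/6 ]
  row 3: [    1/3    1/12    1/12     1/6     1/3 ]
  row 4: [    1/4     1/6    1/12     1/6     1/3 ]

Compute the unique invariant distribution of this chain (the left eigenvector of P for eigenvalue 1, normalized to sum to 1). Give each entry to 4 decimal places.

π = [0.2025, 0.1656, 0.1913, 0.1667, 0.2738]

Balance equations π_j = Σ_i π_i·P[i][j]:
  π_0 = 1/12·π_0 + 1/12·π_1 + 1/4·π_2 + 1/3·π_3 + 1/4·π_4
  π_1 = 1/12·π_0 + 1/4·π_1 + 1/4·π_2 + 1/12·π_3 + 1/6·π_4
  π_2 = 1/3·π_0 + 1/3·π_1 + 1/6·π_2 + 1/12·π_3 + 1/12·π_4
  π_3 = 1/6·π_0 + 1/6·π_1 + 1/6·π_2 + 1/6·π_3 + 1/6·π_4
  normalize: π_0 + π_1 + π_2 + π_3 + π_4 = 1
Solving the linear system gives exactly π = [497/2454, 271/1636, 313/1636, 1/6, 112/409].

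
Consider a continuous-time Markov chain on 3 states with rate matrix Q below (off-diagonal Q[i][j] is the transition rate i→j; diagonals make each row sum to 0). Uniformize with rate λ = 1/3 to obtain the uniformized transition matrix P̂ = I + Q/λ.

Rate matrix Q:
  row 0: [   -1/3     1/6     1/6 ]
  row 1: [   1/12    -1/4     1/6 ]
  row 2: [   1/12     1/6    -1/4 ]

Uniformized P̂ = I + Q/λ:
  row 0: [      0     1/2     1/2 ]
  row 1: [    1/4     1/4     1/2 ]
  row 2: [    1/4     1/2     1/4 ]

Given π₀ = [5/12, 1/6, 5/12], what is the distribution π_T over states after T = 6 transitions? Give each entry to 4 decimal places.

π = [0.2001, 0.3999, 0.4000]

t=0: π = [0.4167, 0.1667, 0.4167]
t=1: π = [0.1458, 0.4583, 0.3958]
t=2: π = [0.2135, 0.3854, 0.4010]
t=3: π = [0.1966, 0.4036, 0.3997]
t=4: π = [0.2008, 0.3991, 0.4001]
t=5: π = [0.1998, 0.4002, 0.4000]
t=6: π = [0.2001, 0.3999, 0.4000]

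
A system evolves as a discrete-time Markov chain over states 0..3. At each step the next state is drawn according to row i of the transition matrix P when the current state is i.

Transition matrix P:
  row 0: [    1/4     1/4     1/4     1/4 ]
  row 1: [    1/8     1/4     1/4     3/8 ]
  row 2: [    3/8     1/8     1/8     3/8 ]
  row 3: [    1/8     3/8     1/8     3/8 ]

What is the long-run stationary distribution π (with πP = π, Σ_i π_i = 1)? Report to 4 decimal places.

Balance equations π_j = Σ_i π_i·P[i][j]:
  π_0 = 1/4·π_0 + 1/8·π_1 + 3/8·π_2 + 1/8·π_3
  π_1 = 1/4·π_0 + 1/4·π_1 + 1/8·π_2 + 3/8·π_3
  π_2 = 1/4·π_0 + 1/4·π_1 + 1/8·π_2 + 1/8·π_3
  normalize: π_0 + π_1 + π_2 + π_3 = 1
Solving the linear system gives exactly π = [49/251, 68/251, 46/251, 88/251].

π = [0.1952, 0.2709, 0.1833, 0.3506]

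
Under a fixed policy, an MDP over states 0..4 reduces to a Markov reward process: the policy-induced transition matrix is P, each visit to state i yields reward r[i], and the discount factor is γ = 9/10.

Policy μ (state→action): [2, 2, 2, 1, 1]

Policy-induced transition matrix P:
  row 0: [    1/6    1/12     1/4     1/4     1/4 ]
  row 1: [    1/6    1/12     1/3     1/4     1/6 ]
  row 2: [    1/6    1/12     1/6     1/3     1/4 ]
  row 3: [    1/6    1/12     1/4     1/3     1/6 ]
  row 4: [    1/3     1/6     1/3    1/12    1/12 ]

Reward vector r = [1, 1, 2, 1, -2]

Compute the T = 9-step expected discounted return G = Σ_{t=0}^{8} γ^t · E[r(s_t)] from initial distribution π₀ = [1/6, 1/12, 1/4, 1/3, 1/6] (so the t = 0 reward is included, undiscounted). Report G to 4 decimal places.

G = 4.2741

t=0: π = [0.1667, 0.0833, 0.2500, 0.3333, 0.1667], E[r] = 0.7500, γ^t·E[r] = 0.750000, running G = 0.750000
t=1: π = [0.1944, 0.0972, 0.2500, 0.2708, 0.1875], E[r] = 0.6875, γ^t·E[r] = 0.618750, running G = 1.368750
t=2: π = [0.1979, 0.0990, 0.2529, 0.2622, 0.1881], E[r] = 0.6887, γ^t·E[r] = 0.557813, running G = 1.926563
t=3: π = [0.1980, 0.0990, 0.2528, 0.2616, 0.1886], E[r] = 0.6872, γ^t·E[r] = 0.500941, running G = 2.427504
t=4: π = [0.1981, 0.0990, 0.2529, 0.2614, 0.1885], E[r] = 0.6873, γ^t·E[r] = 0.450950, running G = 2.878454
t=5: π = [0.1981, 0.0990, 0.2529, 0.2614, 0.1885], E[r] = 0.6873, γ^t·E[r] = 0.405829, running G = 3.284283
t=6: π = [0.1981, 0.0990, 0.2529, 0.2614, 0.1885], E[r] = 0.6873, γ^t·E[r] = 0.365249, running G = 3.649532
t=7: π = [0.1981, 0.0990, 0.2529, 0.2614, 0.1885], E[r] = 0.6873, γ^t·E[r] = 0.328724, running G = 3.978256
t=8: π = [0.1981, 0.0990, 0.2529, 0.2614, 0.1885], E[r] = 0.6873, γ^t·E[r] = 0.295852, running G = 4.274107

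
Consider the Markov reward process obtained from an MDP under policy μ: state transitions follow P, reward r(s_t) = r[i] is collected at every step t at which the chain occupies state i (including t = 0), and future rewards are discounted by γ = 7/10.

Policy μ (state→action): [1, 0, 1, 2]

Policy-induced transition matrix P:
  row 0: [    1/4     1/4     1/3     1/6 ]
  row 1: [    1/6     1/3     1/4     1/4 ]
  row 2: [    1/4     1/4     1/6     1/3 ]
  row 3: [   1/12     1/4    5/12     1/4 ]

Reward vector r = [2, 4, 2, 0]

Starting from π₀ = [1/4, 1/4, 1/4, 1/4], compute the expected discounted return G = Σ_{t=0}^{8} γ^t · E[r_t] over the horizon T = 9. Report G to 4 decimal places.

t=0: π = [0.2500, 0.2500, 0.2500, 0.2500], E[r] = 2.0000, γ^t·E[r] = 2.000000, running G = 2.000000
t=1: π = [0.1875, 0.2708, 0.2917, 0.2500], E[r] = 2.0417, γ^t·E[r] = 1.429167, running G = 3.429167
t=2: π = [0.1858, 0.2726, 0.2830, 0.2587], E[r] = 2.0278, γ^t·E[r] = 0.993611, running G = 4.422778
t=3: π = [0.1842, 0.2727, 0.2850, 0.2581], E[r] = 2.0292, γ^t·E[r] = 0.696024, running G = 5.118802
t=4: π = [0.1843, 0.2727, 0.2846, 0.2584], E[r] = 2.0286, γ^t·E[r] = 0.487078, running G = 5.605880
t=5: π = [0.1842, 0.2727, 0.2847, 0.2584], E[r] = 2.0287, γ^t·E[r] = 0.340968, running G = 5.946848
t=6: π = [0.1842, 0.2727, 0.2847, 0.2584], E[r] = 2.0287, γ^t·E[r] = 0.238675, running G = 6.185523
t=7: π = [0.1842, 0.2727, 0.2847, 0.2584], E[r] = 2.0287, γ^t·E[r] = 0.167073, running G = 6.352596
t=8: π = [0.1842, 0.2727, 0.2847, 0.2584], E[r] = 2.0287, γ^t·E[r] = 0.116951, running G = 6.469547

G = 6.4695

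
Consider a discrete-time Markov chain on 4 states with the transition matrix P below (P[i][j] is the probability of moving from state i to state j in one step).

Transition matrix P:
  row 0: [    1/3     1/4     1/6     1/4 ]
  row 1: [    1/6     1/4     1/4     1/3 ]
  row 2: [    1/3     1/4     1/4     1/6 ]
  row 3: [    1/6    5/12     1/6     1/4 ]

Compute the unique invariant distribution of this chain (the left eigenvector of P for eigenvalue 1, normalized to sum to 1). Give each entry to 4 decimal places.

Balance equations π_j = Σ_i π_i·P[i][j]:
  π_0 = 1/3·π_0 + 1/6·π_1 + 1/3·π_2 + 1/6·π_3
  π_1 = 1/4·π_0 + 1/4·π_1 + 1/4·π_2 + 5/12·π_3
  π_2 = 1/6·π_0 + 1/4·π_1 + 1/4·π_2 + 1/6·π_3
  normalize: π_0 + π_1 + π_2 + π_3 = 1
Solving the linear system gives exactly π = [189/782, 229/782, 163/782, 201/782].

π = [0.2417, 0.2928, 0.2084, 0.2570]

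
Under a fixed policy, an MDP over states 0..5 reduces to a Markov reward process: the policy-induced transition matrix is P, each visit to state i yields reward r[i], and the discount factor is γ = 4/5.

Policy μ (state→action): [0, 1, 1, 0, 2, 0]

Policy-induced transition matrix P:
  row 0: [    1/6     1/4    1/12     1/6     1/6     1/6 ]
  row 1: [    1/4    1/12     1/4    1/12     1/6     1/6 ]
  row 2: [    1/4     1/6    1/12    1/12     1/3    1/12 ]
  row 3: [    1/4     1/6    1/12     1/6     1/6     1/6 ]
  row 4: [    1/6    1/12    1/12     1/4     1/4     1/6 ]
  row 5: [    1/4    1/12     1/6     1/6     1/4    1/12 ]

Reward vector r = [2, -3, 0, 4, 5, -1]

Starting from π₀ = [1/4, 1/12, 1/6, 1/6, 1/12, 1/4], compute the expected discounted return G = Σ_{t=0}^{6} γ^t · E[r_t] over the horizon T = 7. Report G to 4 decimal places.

G = 5.7612

t=0: π = [0.2500, 0.0833, 0.1667, 0.1667, 0.0833, 0.2500], E[r] = 1.0833, γ^t·E[r] = 1.083333, running G = 1.083333
t=1: π = [0.2222, 0.1528, 0.1181, 0.1528, 0.2222, 0.1319], E[r] = 1.5764, γ^t·E[r] = 1.261111, running G = 2.344444
t=2: π = [0.2130, 0.1429, 0.1198, 0.1626, 0.2159, 0.1458], E[r] = 1.5810, γ^t·E[r] = 1.011852, running G = 3.356296
t=3: π = [0.2143, 0.1424, 0.1193, 0.1628, 0.2168, 0.1445], E[r] = 1.5918, γ^t·E[r] = 0.815012, running G = 4.171309
t=4: π = [0.2141, 0.1425, 0.1191, 0.1629, 0.2167, 0.1447], E[r] = 1.5908, γ^t·E[r] = 0.651605, running G = 4.822914
t=5: π = [0.2141, 0.1425, 0.1191, 0.1629, 0.2166, 0.1447], E[r] = 1.5908, γ^t·E[r] = 0.521271, running G = 5.344184
t=6: π = [0.2141, 0.1425, 0.1191, 0.1629, 0.2166, 0.1447], E[r] = 1.5908, γ^t·E[r] = 0.417015, running G = 5.761200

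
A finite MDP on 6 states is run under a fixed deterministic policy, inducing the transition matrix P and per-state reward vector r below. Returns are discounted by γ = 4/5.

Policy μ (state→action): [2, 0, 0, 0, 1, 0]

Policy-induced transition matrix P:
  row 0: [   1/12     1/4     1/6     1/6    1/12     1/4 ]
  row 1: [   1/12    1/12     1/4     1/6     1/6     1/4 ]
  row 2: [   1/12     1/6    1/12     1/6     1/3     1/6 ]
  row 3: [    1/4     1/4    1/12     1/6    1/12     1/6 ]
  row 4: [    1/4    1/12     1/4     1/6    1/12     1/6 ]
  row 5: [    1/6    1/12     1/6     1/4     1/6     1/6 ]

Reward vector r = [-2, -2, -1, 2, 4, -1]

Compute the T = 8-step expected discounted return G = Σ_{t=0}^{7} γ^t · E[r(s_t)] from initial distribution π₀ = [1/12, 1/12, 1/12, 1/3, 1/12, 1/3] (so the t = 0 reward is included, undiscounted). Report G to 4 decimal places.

t=0: π = [0.0833, 0.0833, 0.0833, 0.3333, 0.0833, 0.3333], E[r] = 0.2500, γ^t·E[r] = 0.250000, running G = 0.250000
t=1: π = [0.1806, 0.1597, 0.1458, 0.1944, 0.1389, 0.1806], E[r] = -0.0625, γ^t·E[r] = -0.050000, running G = 0.200000
t=2: π = [0.1539, 0.1580, 0.1632, 0.1817, 0.1481, 0.1950], E[r] = -0.0260, γ^t·E[r] = -0.016667, running G = 0.183333
t=3: π = [0.1546, 0.1529, 0.1634, 0.1829, 0.1535, 0.1927], E[r] = 0.0091, γ^t·E[r] = 0.004642, running G = 0.187975
t=4: π = [0.1555, 0.1532, 0.1633, 0.1827, 0.1530, 0.1923], E[r] = 0.0044, γ^t·E[r] = 0.001816, running G = 0.189791
t=5: π = [0.1553, 0.1533, 0.1633, 0.1827, 0.1530, 0.1924], E[r] = 0.0042, γ^t·E[r] = 0.001391, running G = 0.191182
t=6: π = [0.1553, 0.1533, 0.1634, 0.1827, 0.1530, 0.1924], E[r] = 0.0044, γ^t·E[r] = 0.001153, running G = 0.192336
t=7: π = [0.1553, 0.1533, 0.1634, 0.1827, 0.1530, 0.1924], E[r] = 0.0044, γ^t·E[r] = 0.000920, running G = 0.193256

G = 0.1933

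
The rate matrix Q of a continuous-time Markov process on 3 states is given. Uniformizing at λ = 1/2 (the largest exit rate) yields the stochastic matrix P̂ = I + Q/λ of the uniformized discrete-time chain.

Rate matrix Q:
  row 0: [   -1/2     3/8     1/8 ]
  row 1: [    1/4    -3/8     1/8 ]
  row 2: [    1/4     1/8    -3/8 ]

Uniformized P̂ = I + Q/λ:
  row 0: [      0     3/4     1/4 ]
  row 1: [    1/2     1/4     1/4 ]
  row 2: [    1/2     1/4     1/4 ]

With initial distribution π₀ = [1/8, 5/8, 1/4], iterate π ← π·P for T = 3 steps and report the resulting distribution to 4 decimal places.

π = [0.3594, 0.3906, 0.2500]

t=0: π = [0.1250, 0.6250, 0.2500]
t=1: π = [0.4375, 0.3125, 0.2500]
t=2: π = [0.2813, 0.4688, 0.2500]
t=3: π = [0.3594, 0.3906, 0.2500]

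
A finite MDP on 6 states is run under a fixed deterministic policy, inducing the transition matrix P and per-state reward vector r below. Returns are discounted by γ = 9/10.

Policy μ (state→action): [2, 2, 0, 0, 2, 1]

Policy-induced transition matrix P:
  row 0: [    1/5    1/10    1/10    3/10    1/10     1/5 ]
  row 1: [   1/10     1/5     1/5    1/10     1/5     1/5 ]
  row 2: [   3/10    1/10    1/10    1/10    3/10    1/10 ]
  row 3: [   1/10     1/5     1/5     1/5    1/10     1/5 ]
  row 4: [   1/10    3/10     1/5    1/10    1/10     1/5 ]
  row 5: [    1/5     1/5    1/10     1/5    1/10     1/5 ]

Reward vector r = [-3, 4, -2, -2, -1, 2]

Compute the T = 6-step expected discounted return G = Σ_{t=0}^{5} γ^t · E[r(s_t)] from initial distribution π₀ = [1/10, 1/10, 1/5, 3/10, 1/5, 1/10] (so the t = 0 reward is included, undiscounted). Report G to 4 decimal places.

G = -1.5299

t=0: π = [0.1000, 0.1000, 0.2000, 0.3000, 0.2000, 0.1000], E[r] = -0.9000, γ^t·E[r] = -0.900000, running G = -0.900000
t=1: π = [0.1600, 0.1900, 0.1600, 0.1600, 0.1500, 0.1800], E[r] = -0.1500, γ^t·E[r] = -0.135000, running G = -1.035000
t=2: π = [0.1660, 0.1830, 0.1500, 0.1660, 0.1510, 0.1840], E[r] = -0.1810, γ^t·E[r] = -0.146610, running G = -1.181610
t=3: π = [0.1650, 0.1835, 0.1500, 0.1682, 0.1483, 0.1850], E[r] = -0.1757, γ^t·E[r] = -0.128085, running G = -1.309695
t=4: π = [0.1650, 0.1833, 0.1500, 0.1683, 0.1484, 0.1850], E[r] = -0.1767, γ^t·E[r] = -0.115913, running G = -1.425608
t=5: π = [0.1650, 0.1833, 0.1500, 0.1683, 0.1483, 0.1850], E[r] = -0.1767, γ^t·E[r] = -0.104314, running G = -1.529923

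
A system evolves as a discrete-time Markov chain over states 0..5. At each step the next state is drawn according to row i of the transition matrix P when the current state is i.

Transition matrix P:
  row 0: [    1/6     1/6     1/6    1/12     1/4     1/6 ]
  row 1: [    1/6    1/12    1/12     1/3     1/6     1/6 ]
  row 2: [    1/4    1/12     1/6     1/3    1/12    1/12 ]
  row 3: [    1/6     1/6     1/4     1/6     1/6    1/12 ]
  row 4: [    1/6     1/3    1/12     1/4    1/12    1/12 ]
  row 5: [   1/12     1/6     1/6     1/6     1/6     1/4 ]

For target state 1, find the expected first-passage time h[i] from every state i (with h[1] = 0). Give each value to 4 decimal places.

First-step conditioning: h[1] = 0; for i ≠ 1, h[i] = 1 + Σ_k P[i][k]·h[k].
  h[0] = 1 + 1/6·h[0] + 1/6·h[2] + 1/12·h[3] + 1/4·h[4] + 1/6·h[5]
  h[2] = 1 + 1/4·h[0] + 1/6·h[2] + 1/3·h[3] + 1/12·h[4] + 1/12·h[5]
  h[3] = 1 + 1/6·h[0] + 1/4·h[2] + 1/6·h[3] + 1/6·h[4] + 1/12·h[5]
  h[4] = 1 + 1/6·h[0] + 1/12·h[2] + 1/4·h[3] + 1/12·h[4] + 1/12·h[5]
  h[5] = 1 + 1/12·h[0] + 1/6·h[2] + 1/6·h[3] + 1/6·h[4] + 1/4·h[5]
Solving the 5×5 linear system over states ≠ 1 gives exactly h = [797/144, 0, 4433/720, 679/120, 212/45, 1349/240] (h[1] = 0 is the target).

h = [5.5347, 0.0000, 6.1569, 5.6583, 4.7111, 5.6208]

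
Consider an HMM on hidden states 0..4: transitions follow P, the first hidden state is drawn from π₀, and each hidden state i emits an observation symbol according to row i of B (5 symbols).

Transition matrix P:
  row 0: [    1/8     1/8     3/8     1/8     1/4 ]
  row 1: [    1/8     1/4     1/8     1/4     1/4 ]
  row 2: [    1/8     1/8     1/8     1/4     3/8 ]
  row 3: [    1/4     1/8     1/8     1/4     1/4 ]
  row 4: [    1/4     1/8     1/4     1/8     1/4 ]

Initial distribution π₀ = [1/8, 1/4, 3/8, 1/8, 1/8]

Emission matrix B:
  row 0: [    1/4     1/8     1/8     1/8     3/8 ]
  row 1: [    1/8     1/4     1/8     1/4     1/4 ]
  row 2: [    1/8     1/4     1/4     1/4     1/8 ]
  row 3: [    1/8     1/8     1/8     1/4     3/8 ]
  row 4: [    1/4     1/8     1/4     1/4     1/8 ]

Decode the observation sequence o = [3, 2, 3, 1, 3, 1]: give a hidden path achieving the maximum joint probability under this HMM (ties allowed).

t=0: δ = [1.562e-02, 6.250e-02, 9.375e-02, 3.125e-02, 3.125e-02]  (obs o_0=3)
t=1: δ = [1.465e-03, 1.953e-03, 2.930e-03, 2.930e-03, 8.789e-03]  ψ = [2, 1, 2, 2, 2]  (obs o_1=2)
t=2: δ = [2.747e-04, 2.747e-04, 5.493e-04, 2.747e-04, 5.493e-04]  ψ = [4, 4, 4, 4, 4]  (obs o_2=3)
t=3: δ = [1.717e-05, 1.717e-05, 3.433e-05, 1.717e-05, 2.575e-05]  ψ = [4, 1, 4, 2, 2]  (obs o_3=1)
t=4: δ = [8.047e-07, 1.073e-06, 1.609e-06, 2.146e-06, 3.219e-06]  ψ = [4, 1, 0, 2, 2]  (obs o_4=3)
t=5: δ = [1.006e-07, 1.006e-07, 2.012e-07, 6.706e-08, 1.006e-07]  ψ = [4, 4, 4, 3, 4]  (obs o_5=1)
backtrack: best end state = 2; path = [2, 4, 4, 2, 4, 2]

path = [2, 4, 4, 2, 4, 2]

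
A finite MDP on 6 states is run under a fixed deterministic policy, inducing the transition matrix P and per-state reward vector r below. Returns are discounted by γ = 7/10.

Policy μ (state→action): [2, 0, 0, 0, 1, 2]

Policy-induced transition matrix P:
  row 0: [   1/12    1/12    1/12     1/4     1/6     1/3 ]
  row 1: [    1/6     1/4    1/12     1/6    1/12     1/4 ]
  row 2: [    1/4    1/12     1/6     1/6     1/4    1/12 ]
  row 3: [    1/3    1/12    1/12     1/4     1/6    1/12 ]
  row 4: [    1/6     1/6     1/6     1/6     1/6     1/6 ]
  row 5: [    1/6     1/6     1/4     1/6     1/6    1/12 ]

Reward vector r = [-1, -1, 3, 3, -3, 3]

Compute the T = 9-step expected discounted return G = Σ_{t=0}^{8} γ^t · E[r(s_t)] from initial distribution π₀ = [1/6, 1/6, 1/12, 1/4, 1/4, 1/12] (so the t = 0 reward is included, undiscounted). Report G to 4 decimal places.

G = 1.6733

t=0: π = [0.1667, 0.1667, 0.0833, 0.2500, 0.2500, 0.0833], E[r] = 0.1667, γ^t·E[r] = 0.166667, running G = 0.166667
t=1: π = [0.2014, 0.1389, 0.1250, 0.2014, 0.1597, 0.1736], E[r] = 0.6806, γ^t·E[r] = 0.476389, running G = 0.643056
t=2: π = [0.1939, 0.1343, 0.1360, 0.2002, 0.1655, 0.1701], E[r] = 0.6944, γ^t·E[r] = 0.340278, running G = 0.983333
t=3: π = [0.1952, 0.1337, 0.1368, 0.1995, 0.1668, 0.1680], E[r] = 0.6835, γ^t·E[r] = 0.234456, running G = 1.217789
t=4: π = [0.1951, 0.1335, 0.1366, 0.1996, 0.1669, 0.1683], E[r] = 0.6842, γ^t·E[r] = 0.164272, running G = 1.382061
t=5: π = [0.1951, 0.1335, 0.1367, 0.1996, 0.1669, 0.1683], E[r] = 0.6841, γ^t·E[r] = 0.114980, running G = 1.497041
t=6: π = [0.1951, 0.1335, 0.1367, 0.1996, 0.1669, 0.1683], E[r] = 0.6841, γ^t·E[r] = 0.080484, running G = 1.577525
t=7: π = [0.1951, 0.1335, 0.1367, 0.1996, 0.1669, 0.1683], E[r] = 0.6841, γ^t·E[r] = 0.056339, running G = 1.633864
t=8: π = [0.1951, 0.1335, 0.1367, 0.1996, 0.1669, 0.1683], E[r] = 0.6841, γ^t·E[r] = 0.039437, running G = 1.673301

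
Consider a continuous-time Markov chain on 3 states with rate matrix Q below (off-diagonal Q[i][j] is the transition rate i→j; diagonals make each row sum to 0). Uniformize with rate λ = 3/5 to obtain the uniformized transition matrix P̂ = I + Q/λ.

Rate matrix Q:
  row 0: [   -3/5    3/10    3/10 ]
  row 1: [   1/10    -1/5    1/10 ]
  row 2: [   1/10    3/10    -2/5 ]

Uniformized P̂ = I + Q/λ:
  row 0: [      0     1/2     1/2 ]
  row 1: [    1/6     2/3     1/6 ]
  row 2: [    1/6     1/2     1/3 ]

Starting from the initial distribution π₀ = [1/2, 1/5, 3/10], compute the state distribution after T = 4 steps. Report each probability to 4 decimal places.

t=0: π = [0.5000, 0.2000, 0.3000]
t=1: π = [0.0833, 0.5333, 0.3833]
t=2: π = [0.1528, 0.5889, 0.2583]
t=3: π = [0.1412, 0.5981, 0.2606]
t=4: π = [0.1431, 0.5997, 0.2572]

π = [0.1431, 0.5997, 0.2572]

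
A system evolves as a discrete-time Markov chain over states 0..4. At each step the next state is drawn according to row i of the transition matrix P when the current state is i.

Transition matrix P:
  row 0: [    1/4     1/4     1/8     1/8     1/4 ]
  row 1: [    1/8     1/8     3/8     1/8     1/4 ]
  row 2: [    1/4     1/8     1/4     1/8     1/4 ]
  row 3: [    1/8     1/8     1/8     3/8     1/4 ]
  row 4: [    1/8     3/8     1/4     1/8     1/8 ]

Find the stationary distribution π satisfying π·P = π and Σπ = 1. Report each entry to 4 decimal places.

π = [0.1761, 0.2026, 0.2325, 0.1667, 0.2222]

Balance equations π_j = Σ_i π_i·P[i][j]:
  π_0 = 1/4·π_0 + 1/8·π_1 + 1/4·π_2 + 1/8·π_3 + 1/8·π_4
  π_1 = 1/4·π_0 + 1/8·π_1 + 1/8·π_2 + 1/8·π_3 + 3/8·π_4
  π_2 = 1/8·π_0 + 3/8·π_1 + 1/4·π_2 + 1/8·π_3 + 1/4·π_4
  π_3 = 1/8·π_0 + 1/8·π_1 + 1/8·π_2 + 3/8·π_3 + 1/8·π_4
  normalize: π_0 + π_1 + π_2 + π_3 + π_4 = 1
Solving the linear system gives exactly π = [103/585, 79/390, 136/585, 1/6, 2/9].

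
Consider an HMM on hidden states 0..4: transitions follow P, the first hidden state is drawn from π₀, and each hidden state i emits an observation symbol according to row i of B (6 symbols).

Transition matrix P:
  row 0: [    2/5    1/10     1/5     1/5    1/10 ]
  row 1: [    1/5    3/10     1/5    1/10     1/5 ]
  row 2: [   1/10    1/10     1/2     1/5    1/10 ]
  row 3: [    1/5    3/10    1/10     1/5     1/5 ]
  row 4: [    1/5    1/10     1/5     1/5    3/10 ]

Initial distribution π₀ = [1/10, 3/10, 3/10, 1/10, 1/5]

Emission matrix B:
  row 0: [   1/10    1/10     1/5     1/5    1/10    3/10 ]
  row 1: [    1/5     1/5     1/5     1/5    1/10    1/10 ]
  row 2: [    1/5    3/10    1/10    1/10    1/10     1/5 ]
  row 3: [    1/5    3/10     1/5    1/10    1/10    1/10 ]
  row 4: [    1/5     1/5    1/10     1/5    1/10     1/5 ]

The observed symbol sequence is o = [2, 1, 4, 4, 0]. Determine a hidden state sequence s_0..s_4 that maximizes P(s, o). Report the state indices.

path = [2, 2, 2, 2, 2]

t=0: δ = [2.000e-02, 6.000e-02, 3.000e-02, 2.000e-02, 2.000e-02]  (obs o_0=2)
t=1: δ = [1.200e-03, 3.600e-03, 4.500e-03, 1.800e-03, 2.400e-03]  ψ = [1, 1, 2, 1, 1]  (obs o_1=1)
t=2: δ = [7.200e-05, 1.080e-04, 2.250e-04, 9.000e-05, 7.200e-05]  ψ = [1, 1, 2, 2, 1]  (obs o_2=4)
t=3: δ = [2.880e-06, 3.240e-06, 1.125e-05, 4.500e-06, 2.250e-06]  ψ = [0, 1, 2, 2, 2]  (obs o_3=4)
t=4: δ = [1.152e-07, 2.700e-07, 1.125e-06, 4.500e-07, 2.250e-07]  ψ = [0, 3, 2, 2, 2]  (obs o_4=0)
backtrack: best end state = 2; path = [2, 2, 2, 2, 2]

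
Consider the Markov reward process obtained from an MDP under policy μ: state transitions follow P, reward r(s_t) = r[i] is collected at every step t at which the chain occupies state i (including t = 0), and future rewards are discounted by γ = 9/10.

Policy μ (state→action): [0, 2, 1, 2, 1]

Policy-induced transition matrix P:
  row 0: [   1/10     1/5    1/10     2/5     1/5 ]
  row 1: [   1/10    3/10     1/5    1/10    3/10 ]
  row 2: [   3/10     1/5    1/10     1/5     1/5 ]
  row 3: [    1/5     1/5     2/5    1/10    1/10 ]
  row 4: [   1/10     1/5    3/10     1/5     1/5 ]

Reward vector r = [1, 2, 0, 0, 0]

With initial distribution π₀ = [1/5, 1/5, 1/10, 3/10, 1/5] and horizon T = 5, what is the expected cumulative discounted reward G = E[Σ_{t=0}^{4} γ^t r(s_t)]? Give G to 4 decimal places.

t=0: π = [0.2000, 0.2000, 0.1000, 0.3000, 0.2000], E[r] = 0.6000, γ^t·E[r] = 0.600000, running G = 0.600000
t=1: π = [0.1500, 0.2200, 0.2500, 0.1900, 0.1900], E[r] = 0.5900, γ^t·E[r] = 0.531000, running G = 1.131000
t=2: π = [0.1690, 0.2220, 0.2170, 0.1890, 0.2030], E[r] = 0.6130, γ^t·E[r] = 0.496530, running G = 1.627530
t=3: π = [0.1623, 0.2222, 0.2195, 0.1927, 0.2033], E[r] = 0.6067, γ^t·E[r] = 0.442284, running G = 2.069814
t=4: π = [0.1632, 0.2222, 0.2207, 0.1910, 0.2030], E[r] = 0.6076, γ^t·E[r] = 0.398653, running G = 2.468467

G = 2.4685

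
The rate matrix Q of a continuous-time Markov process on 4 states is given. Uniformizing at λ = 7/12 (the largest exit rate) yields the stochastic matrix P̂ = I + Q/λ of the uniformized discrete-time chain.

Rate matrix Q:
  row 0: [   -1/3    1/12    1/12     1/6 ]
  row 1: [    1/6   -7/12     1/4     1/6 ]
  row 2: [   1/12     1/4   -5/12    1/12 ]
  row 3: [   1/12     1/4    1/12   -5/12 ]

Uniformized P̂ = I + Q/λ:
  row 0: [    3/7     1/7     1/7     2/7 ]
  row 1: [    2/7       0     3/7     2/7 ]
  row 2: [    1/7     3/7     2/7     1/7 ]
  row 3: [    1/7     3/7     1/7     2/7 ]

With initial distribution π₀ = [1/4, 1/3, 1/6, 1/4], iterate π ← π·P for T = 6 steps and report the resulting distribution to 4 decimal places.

π = [0.2500, 0.2502, 0.2499, 0.2500]

t=0: π = [0.2500, 0.3333, 0.1667, 0.2500]
t=1: π = [0.2619, 0.2143, 0.2619, 0.2619]
t=2: π = [0.2483, 0.2619, 0.2415, 0.2483]
t=3: π = [0.2512, 0.2454, 0.2522, 0.2512]
t=4: π = [0.2497, 0.2516, 0.2490, 0.2497]
t=5: π = [0.2501, 0.2494, 0.2503, 0.2501]
t=6: π = [0.2500, 0.2502, 0.2499, 0.2500]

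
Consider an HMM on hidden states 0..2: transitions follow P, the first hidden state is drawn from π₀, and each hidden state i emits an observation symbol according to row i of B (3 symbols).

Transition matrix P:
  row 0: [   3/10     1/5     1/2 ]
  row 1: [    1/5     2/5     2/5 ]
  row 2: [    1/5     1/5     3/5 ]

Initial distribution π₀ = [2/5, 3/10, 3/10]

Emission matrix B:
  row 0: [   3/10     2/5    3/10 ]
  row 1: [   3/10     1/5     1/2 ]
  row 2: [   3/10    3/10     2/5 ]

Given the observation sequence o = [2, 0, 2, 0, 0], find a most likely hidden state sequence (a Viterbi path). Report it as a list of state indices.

t=0: δ = [1.200e-01, 1.500e-01, 1.200e-01]  (obs o_0=2)
t=1: δ = [1.080e-02, 1.800e-02, 2.160e-02]  ψ = [0, 1, 2]  (obs o_1=0)
t=2: δ = [1.296e-03, 3.600e-03, 5.184e-03]  ψ = [2, 1, 2]  (obs o_2=2)
t=3: δ = [3.110e-04, 4.320e-04, 9.331e-04]  ψ = [2, 1, 2]  (obs o_3=0)
t=4: δ = [5.599e-05, 5.599e-05, 1.680e-04]  ψ = [2, 2, 2]  (obs o_4=0)
backtrack: best end state = 2; path = [2, 2, 2, 2, 2]

path = [2, 2, 2, 2, 2]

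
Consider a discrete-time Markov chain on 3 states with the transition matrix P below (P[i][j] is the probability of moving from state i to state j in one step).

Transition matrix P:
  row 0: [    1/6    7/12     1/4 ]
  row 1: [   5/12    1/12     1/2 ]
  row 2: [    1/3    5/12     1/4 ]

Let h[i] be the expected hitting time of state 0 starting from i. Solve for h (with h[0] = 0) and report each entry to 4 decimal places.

h = [0.0000, 2.6087, 2.7826]

First-step conditioning: h[0] = 0; for i ≠ 0, h[i] = 1 + Σ_k P[i][k]·h[k].
  h[1] = 1 + 1/12·h[1] + 1/2·h[2]
  h[2] = 1 + 5/12·h[1] + 1/4·h[2]
Solving the 2×2 linear system over states ≠ 0 gives exactly h = [0, 60/23, 64/23] (h[0] = 0 is the target).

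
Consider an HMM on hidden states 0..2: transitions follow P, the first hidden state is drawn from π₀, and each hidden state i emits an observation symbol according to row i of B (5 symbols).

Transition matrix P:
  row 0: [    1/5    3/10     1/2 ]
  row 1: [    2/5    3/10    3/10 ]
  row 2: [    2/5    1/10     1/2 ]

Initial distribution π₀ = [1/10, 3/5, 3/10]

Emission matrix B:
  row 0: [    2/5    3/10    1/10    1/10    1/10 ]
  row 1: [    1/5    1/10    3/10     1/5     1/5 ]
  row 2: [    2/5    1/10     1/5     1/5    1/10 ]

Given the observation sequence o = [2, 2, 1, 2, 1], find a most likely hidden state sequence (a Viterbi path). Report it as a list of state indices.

path = [1, 1, 0, 2, 0]

t=0: δ = [1.000e-02, 1.800e-01, 6.000e-02]  (obs o_0=2)
t=1: δ = [7.200e-03, 1.620e-02, 1.080e-02]  ψ = [1, 1, 1]  (obs o_1=2)
t=2: δ = [1.944e-03, 4.860e-04, 5.400e-04]  ψ = [1, 1, 2]  (obs o_2=1)
t=3: δ = [3.888e-05, 1.750e-04, 1.944e-04]  ψ = [0, 0, 0]  (obs o_3=2)
t=4: δ = [2.333e-05, 5.249e-06, 9.720e-06]  ψ = [2, 1, 2]  (obs o_4=1)
backtrack: best end state = 0; path = [1, 1, 0, 2, 0]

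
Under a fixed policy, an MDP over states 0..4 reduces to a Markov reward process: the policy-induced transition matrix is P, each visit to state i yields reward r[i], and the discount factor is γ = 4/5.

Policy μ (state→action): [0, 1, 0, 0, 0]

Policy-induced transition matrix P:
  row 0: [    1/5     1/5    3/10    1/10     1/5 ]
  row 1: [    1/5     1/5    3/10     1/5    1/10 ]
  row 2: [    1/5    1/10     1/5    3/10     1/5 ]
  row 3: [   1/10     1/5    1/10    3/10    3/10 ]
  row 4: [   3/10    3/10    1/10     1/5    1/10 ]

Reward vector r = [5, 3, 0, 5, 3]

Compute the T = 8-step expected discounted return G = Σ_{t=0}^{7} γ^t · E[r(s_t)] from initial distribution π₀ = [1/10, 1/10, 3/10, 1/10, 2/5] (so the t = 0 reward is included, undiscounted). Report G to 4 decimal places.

G = 12.8581

t=0: π = [0.1000, 0.1000, 0.3000, 0.1000, 0.4000], E[r] = 2.5000, γ^t·E[r] = 2.500000, running G = 2.500000
t=1: π = [0.2300, 0.2100, 0.1700, 0.2300, 0.1600], E[r] = 3.4100, γ^t·E[r] = 2.728000, running G = 5.228000
t=2: π = [0.1930, 0.1990, 0.2050, 0.2170, 0.1860], E[r] = 3.2050, γ^t·E[r] = 2.051200, running G = 7.279200
t=3: π = [0.1969, 0.1981, 0.1989, 0.2229, 0.1832], E[r] = 3.2429, γ^t·E[r] = 1.660365, running G = 8.939565
t=4: π = [0.1960, 0.1984, 0.1989, 0.2225, 0.1842], E[r] = 3.2404, γ^t·E[r] = 1.327256, running G = 10.266820
t=5: π = [0.1962, 0.1985, 0.1988, 0.2225, 0.1840], E[r] = 3.2411, γ^t·E[r] = 1.062031, running G = 11.328851
t=6: π = [0.1961, 0.1985, 0.1988, 0.2225, 0.1840], E[r] = 3.2409, γ^t·E[r] = 0.849575, running G = 12.178426
t=7: π = [0.1961, 0.1985, 0.1988, 0.2225, 0.1840], E[r] = 3.2409, γ^t·E[r] = 0.679664, running G = 12.858090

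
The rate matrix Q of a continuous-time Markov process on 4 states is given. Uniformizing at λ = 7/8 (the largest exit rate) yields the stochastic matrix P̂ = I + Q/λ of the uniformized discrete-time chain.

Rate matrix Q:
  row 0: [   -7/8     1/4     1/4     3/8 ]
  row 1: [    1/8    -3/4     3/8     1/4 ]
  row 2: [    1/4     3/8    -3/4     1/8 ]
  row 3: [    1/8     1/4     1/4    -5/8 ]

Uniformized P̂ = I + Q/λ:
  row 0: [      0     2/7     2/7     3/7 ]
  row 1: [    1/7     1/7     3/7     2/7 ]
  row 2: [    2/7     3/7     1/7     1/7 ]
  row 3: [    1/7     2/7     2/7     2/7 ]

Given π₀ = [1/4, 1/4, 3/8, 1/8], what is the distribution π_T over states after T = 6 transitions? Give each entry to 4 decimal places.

π = [0.1607, 0.2857, 0.2857, 0.2679]

t=0: π = [0.2500, 0.2500, 0.3750, 0.1250]
t=1: π = [0.1607, 0.3036, 0.2679, 0.2679]
t=2: π = [0.1582, 0.2806, 0.2908, 0.2704]
t=3: π = [0.1618, 0.2872, 0.2843, 0.2668]
t=4: π = [0.1603, 0.2853, 0.2861, 0.2682]
t=5: π = [0.1608, 0.2858, 0.2856, 0.2677]
t=6: π = [0.1607, 0.2857, 0.2857, 0.2679]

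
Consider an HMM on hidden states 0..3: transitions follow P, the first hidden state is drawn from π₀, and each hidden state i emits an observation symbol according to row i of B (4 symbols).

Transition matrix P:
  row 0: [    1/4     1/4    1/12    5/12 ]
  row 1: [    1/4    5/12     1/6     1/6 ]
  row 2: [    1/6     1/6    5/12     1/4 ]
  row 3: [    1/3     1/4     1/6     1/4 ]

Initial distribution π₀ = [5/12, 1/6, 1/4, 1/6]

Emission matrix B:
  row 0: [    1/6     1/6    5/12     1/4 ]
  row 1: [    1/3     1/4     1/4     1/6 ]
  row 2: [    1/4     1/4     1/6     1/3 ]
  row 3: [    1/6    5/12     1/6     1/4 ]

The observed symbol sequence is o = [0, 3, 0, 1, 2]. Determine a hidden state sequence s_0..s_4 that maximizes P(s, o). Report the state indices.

t=0: δ = [6.944e-02, 5.556e-02, 6.250e-02, 2.778e-02]  (obs o_0=0)
t=1: δ = [4.340e-03, 3.858e-03, 8.681e-03, 7.234e-03]  ψ = [0, 1, 2, 0]  (obs o_1=3)
t=2: δ = [4.019e-04, 6.028e-04, 9.042e-04, 3.617e-04]  ψ = [3, 3, 2, 2]  (obs o_2=0)
t=3: δ = [2.512e-05, 6.279e-05, 9.419e-05, 9.419e-05]  ψ = [1, 1, 2, 2]  (obs o_3=1)
t=4: δ = [1.308e-05, 6.541e-06, 6.541e-06, 3.925e-06]  ψ = [3, 1, 2, 2]  (obs o_4=2)
backtrack: best end state = 0; path = [2, 2, 2, 3, 0]

path = [2, 2, 2, 3, 0]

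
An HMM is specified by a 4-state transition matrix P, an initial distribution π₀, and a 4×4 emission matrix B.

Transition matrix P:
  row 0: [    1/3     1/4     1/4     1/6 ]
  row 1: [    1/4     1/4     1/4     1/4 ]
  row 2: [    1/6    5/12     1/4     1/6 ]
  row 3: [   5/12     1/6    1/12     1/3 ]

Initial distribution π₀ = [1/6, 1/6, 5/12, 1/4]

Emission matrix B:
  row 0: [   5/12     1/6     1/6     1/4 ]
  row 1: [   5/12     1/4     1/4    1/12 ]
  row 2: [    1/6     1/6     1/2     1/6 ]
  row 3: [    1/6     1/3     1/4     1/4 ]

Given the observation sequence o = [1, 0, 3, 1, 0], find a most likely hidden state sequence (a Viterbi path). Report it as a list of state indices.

t=0: δ = [2.778e-02, 4.167e-02, 6.944e-02, 8.333e-02]  (obs o_0=1)
t=1: δ = [1.447e-02, 1.206e-02, 2.894e-03, 4.630e-03]  ψ = [3, 2, 2, 3]  (obs o_1=0)
t=2: δ = [1.206e-03, 3.014e-04, 6.028e-04, 7.535e-04]  ψ = [0, 0, 0, 1]  (obs o_2=3)
t=3: δ = [6.698e-05, 7.535e-05, 5.023e-05, 8.372e-05]  ψ = [0, 0, 0, 3]  (obs o_3=1)
t=4: δ = [1.454e-05, 8.721e-06, 3.140e-06, 4.651e-06]  ψ = [3, 2, 1, 3]  (obs o_4=0)
backtrack: best end state = 0; path = [2, 1, 3, 3, 0]

path = [2, 1, 3, 3, 0]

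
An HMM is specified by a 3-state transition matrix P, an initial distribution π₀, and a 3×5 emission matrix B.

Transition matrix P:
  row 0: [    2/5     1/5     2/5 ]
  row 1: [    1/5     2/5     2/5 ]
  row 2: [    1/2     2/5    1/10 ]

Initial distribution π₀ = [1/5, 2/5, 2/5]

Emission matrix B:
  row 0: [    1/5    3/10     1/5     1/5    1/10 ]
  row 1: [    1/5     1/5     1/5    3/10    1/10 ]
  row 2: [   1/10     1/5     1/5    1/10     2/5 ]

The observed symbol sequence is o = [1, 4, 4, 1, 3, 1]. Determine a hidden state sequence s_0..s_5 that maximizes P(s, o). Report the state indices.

t=0: δ = [6.000e-02, 8.000e-02, 8.000e-02]  (obs o_0=1)
t=1: δ = [4.000e-03, 3.200e-03, 1.280e-02]  ψ = [2, 1, 1]  (obs o_1=4)
t=2: δ = [6.400e-04, 5.120e-04, 6.400e-04]  ψ = [2, 2, 0]  (obs o_2=4)
t=3: δ = [9.600e-05, 5.120e-05, 5.120e-05]  ψ = [2, 2, 0]  (obs o_3=1)
t=4: δ = [7.680e-06, 6.144e-06, 3.840e-06]  ψ = [0, 1, 0]  (obs o_4=3)
t=5: δ = [9.216e-07, 4.915e-07, 6.144e-07]  ψ = [0, 1, 0]  (obs o_5=1)
backtrack: best end state = 0; path = [2, 0, 2, 0, 0, 0]

path = [2, 0, 2, 0, 0, 0]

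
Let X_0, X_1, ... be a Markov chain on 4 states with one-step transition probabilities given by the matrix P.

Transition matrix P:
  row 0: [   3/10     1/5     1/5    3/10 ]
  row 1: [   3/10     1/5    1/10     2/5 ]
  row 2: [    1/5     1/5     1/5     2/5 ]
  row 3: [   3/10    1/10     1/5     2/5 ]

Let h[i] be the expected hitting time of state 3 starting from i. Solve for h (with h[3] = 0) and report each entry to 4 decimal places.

First-step conditioning: h[3] = 0; for i ≠ 3, h[i] = 1 + Σ_k P[i][k]·h[k].
  h[0] = 1 + 3/10·h[0] + 1/5·h[1] + 1/5·h[2]
  h[1] = 1 + 3/10·h[0] + 1/5·h[1] + 1/10·h[2]
  h[2] = 1 + 1/5·h[0] + 1/5·h[1] + 1/5·h[2]
Solving the 3×3 linear system over states ≠ 3 gives exactly h = [500/169, 35/13, 450/169, 0] (h[3] = 0 is the target).

h = [2.9586, 2.6923, 2.6627, 0.0000]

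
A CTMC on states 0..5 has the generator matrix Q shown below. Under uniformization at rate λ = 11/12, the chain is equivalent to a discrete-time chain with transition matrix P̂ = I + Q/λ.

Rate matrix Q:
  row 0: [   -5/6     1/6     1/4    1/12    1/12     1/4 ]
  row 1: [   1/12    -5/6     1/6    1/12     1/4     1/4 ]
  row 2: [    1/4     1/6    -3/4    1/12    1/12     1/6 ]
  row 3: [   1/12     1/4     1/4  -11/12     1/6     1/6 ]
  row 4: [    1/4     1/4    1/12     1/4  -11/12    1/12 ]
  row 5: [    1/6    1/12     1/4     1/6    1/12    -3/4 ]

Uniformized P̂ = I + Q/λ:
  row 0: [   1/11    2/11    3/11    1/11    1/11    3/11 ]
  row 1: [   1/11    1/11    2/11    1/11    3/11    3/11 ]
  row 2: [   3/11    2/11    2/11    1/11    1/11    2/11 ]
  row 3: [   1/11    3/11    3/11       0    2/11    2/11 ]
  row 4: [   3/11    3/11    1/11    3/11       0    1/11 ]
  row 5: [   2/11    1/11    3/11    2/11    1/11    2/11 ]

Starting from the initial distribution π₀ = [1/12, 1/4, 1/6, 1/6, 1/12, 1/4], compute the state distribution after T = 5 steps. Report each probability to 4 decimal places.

π = [0.1704, 0.1701, 0.2156, 0.1203, 0.1217, 0.2018]

t=0: π = [0.0833, 0.2500, 0.1667, 0.1667, 0.0833, 0.2500]
t=1: π = [0.1591, 0.1591, 0.2197, 0.1136, 0.1439, 0.2045]
t=2: π = [0.1756, 0.1722, 0.2121, 0.1253, 0.1171, 0.1977]
t=3: π = [0.1687, 0.1702, 0.2165, 0.1188, 0.1230, 0.2028]
t=4: π = [0.1711, 0.1699, 0.2152, 0.1209, 0.1215, 0.2015]
t=5: π = [0.1704, 0.1701, 0.2156, 0.1203, 0.1217, 0.2018]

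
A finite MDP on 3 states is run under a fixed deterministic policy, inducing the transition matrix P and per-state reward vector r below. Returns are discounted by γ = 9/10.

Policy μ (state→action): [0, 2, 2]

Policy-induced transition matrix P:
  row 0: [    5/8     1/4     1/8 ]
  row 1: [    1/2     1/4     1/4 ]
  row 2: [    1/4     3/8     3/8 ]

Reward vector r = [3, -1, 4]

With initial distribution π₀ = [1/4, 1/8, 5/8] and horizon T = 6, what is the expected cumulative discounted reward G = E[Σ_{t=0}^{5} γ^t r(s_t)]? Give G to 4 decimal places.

G = 10.7612

t=0: π = [0.2500, 0.1250, 0.6250], E[r] = 3.1250, γ^t·E[r] = 3.125000, running G = 3.125000
t=1: π = [0.3750, 0.3281, 0.2969], E[r] = 1.9844, γ^t·E[r] = 1.785938, running G = 4.910938
t=2: π = [0.4727, 0.2871, 0.2402], E[r] = 2.0918, γ^t·E[r] = 1.694355, running G = 6.605293
t=3: π = [0.4990, 0.2800, 0.2209], E[r] = 2.1008, γ^t·E[r] = 1.531505, running G = 8.136798
t=4: π = [0.5071, 0.2776, 0.2152], E[r] = 2.1048, γ^t·E[r] = 1.380938, running G = 9.517736
t=5: π = [0.5096, 0.2769, 0.2135], E[r] = 2.1059, γ^t·E[r] = 1.243508, running G = 10.761244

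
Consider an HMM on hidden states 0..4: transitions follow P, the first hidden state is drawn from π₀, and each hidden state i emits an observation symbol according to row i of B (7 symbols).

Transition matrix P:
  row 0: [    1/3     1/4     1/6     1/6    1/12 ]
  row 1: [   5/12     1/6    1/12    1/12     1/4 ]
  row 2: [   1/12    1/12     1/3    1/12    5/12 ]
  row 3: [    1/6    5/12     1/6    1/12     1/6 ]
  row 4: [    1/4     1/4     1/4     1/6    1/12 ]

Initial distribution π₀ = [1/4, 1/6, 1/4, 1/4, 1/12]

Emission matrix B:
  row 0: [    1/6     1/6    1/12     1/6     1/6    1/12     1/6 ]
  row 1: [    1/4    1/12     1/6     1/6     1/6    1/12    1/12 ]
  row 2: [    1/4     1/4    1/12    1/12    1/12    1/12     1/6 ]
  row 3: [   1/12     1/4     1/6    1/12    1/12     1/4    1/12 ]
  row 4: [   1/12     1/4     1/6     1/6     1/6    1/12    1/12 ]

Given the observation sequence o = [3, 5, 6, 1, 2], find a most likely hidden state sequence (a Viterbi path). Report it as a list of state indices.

t=0: δ = [4.167e-02, 2.778e-02, 2.083e-02, 2.083e-02, 1.389e-02]  (obs o_0=3)
t=1: δ = [1.157e-03, 8.681e-04, 5.787e-04, 1.736e-03, 7.234e-04]  ψ = [0, 0, 0, 0, 2]  (obs o_1=5)
t=2: δ = [6.430e-05, 6.028e-05, 4.823e-05, 1.608e-05, 2.411e-05]  ψ = [0, 3, 3, 0, 3]  (obs o_2=6)
t=3: δ = [4.186e-06, 1.340e-06, 4.019e-06, 2.679e-06, 5.023e-06]  ψ = [1, 0, 2, 0, 2]  (obs o_3=1)
t=4: δ = [1.163e-07, 2.093e-07, 1.116e-07, 1.395e-07, 2.791e-07]  ψ = [0, 4, 2, 4, 2]  (obs o_4=2)
backtrack: best end state = 4; path = [0, 3, 2, 2, 4]

path = [0, 3, 2, 2, 4]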